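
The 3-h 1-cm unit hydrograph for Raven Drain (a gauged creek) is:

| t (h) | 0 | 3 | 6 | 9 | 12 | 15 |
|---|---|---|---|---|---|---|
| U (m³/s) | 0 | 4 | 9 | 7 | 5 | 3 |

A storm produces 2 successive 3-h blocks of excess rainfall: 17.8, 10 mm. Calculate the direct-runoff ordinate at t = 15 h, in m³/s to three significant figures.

Q ≈ 10.3 m³/s

By discrete convolution, Q_j = Σ (P_i / 10 mm) · U_{j−i}.
At t = 15 h (j=5): Q = (17.8/10)·3 + (10/10)·5 = 10.3 m³/s.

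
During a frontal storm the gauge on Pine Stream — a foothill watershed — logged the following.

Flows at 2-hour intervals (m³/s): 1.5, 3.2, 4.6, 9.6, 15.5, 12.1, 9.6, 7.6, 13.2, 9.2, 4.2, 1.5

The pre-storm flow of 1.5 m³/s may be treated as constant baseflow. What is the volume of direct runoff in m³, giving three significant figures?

V ≈ 5.31 × 10^5 m³

Direct-runoff ordinates (Q − Q_b): 0.0, 1.7, 3.1, 8.1, 14.0, 10.6, 8.1, 6.1, 11.7, 7.7, 2.7, 0.0 m³/s.
ΣQ_DR = 73.80 m³/s.
With Δt = 2 h = 7200 s, V = ΣQ_DR · Δt = 73.80 × 7200 = 5.31 × 10^5 m³.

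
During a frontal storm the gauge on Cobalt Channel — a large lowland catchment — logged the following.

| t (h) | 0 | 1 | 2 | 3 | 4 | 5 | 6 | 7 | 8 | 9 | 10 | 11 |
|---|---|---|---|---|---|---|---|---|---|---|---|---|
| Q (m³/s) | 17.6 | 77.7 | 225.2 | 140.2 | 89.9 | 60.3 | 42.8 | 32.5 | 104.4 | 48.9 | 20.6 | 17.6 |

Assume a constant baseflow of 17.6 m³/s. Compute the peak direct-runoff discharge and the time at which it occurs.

Q_p = 207.6 m³/s at t = 2 h

Subtracting baseflow gives direct-runoff ordinates: 0.0, 60.1, 207.6, 122.6, 72.3, 42.7, 25.2, 14.9, 86.8, 31.3, 3.0, 0.0 m³/s.
The maximum is 207.6 m³/s, occurring at the reading for t = 2 h.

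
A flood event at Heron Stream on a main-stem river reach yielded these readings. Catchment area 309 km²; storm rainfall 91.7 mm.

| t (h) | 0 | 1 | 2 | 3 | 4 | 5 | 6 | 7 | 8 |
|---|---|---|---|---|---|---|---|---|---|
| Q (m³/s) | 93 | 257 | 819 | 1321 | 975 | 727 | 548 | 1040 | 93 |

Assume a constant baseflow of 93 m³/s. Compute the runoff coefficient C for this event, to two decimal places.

C ≈ 0.64

ΣQ_DR = 5036 m³/s; V = ΣQ_DR·Δt = 1.813 × 10^7 m³.
Runoff depth d = V / A = 58.67 mm.
C = d / P = 58.67 / 91.7 = 0.64.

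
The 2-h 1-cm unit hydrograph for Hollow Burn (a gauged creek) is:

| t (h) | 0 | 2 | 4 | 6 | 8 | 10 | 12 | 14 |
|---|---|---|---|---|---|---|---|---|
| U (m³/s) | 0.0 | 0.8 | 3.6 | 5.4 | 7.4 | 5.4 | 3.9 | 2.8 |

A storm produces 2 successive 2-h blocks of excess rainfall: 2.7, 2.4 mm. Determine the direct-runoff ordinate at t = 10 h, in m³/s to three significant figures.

By discrete convolution, Q_j = Σ (P_i / 10 mm) · U_{j−i}.
At t = 10 h (j=5): Q = (2.7/10)·5.4 + (2.4/10)·7.4 = 3.23 m³/s.

Q ≈ 3.23 m³/s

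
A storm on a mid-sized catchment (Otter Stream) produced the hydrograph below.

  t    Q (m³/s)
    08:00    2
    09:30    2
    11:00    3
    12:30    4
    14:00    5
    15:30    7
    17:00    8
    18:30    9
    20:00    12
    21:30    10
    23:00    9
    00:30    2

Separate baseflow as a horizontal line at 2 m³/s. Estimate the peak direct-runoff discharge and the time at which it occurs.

Q_p = 10.0 m³/s at t = 20:00

Subtracting baseflow gives direct-runoff ordinates: 0.0, 0.0, 1.0, 2.0, 3.0, 5.0, 6.0, 7.0, 10.0, 8.0, 7.0, 0.0 m³/s.
The maximum is 10.0 m³/s, occurring at the reading for t = 20:00.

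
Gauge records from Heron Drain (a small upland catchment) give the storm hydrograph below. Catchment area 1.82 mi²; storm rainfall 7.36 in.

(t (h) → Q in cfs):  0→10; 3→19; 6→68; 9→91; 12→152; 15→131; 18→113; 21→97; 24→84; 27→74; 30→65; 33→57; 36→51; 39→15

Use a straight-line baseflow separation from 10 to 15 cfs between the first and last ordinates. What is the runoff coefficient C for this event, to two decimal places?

C ≈ 0.30

ΣQ_DR = 852.0 cfs; V = ΣQ_DR·Δt = 9.202 × 10^6 ft³.
Runoff depth d = V / A = 2.176 in.
C = d / P = 2.176 / 7.36 = 0.30.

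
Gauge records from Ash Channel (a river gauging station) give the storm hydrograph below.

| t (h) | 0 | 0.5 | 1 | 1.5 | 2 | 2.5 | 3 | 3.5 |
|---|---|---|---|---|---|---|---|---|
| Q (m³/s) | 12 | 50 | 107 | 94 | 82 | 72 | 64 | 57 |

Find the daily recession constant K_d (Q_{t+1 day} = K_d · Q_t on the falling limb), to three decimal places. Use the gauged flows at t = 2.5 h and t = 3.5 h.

Between t = 2.5 h and t = 3.5 h the flow falls from 72 to 57 m³/s over 2×0.5 h = 1 h.
Per-interval ratio K = (57/72)^(1/2) = 0.8898; K_d = K^(24/0.5) = 0.004.

K_d ≈ 0.004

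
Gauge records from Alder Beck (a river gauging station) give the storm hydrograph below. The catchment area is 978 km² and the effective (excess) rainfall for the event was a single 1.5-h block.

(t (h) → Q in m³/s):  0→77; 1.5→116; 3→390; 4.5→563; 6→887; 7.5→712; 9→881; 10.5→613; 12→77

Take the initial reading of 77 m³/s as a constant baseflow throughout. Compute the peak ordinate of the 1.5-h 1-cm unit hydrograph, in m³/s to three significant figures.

Direct runoff: 0.0, 39.0, 313.0, 486.0, 810.0, 635.0, 804.0, 536.0, 0.0 m³/s; ΣQ_DR = 3623 m³/s, peak = 810.0 m³/s.
Runoff depth d = ΣQ_DR·Δt / A = 3623 × 5400 / (978 km²) = 20.00 mm.
The 1-cm UH is the DRH scaled by (10 mm)/d, so U_p = 810.0 × 10/20.00 = 405 m³/s.

U_p ≈ 405 m³/s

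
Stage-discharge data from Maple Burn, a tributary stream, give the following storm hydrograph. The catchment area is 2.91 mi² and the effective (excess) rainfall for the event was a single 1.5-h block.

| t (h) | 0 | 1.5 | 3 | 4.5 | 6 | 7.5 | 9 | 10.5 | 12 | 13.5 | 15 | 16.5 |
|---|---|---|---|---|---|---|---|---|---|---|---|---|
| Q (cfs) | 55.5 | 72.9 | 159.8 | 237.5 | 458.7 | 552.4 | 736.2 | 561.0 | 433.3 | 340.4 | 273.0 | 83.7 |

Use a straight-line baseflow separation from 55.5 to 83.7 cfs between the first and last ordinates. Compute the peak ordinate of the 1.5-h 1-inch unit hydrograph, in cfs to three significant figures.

U_p ≈ 266 cfs

Direct runoff: 0.00, 14.84, 99.17, 174.31, 392.95, 484.08, 665.32, 487.55, 357.29, 261.83, 191.86, 0.00 cfs; ΣQ_DR = 3129 cfs, peak = 665.32 cfs.
Runoff depth d = ΣQ_DR·Δt / A = 3129 × 5400 / (2.91 mi²) = 2.499 in.
The 1-inch UH is the DRH scaled by (1 in)/d, so U_p = 665.32 × 1/2.499 = 266 cfs.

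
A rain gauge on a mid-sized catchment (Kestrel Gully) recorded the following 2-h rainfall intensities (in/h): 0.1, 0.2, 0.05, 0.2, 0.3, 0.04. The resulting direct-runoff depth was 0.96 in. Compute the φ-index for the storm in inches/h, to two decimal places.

Only the 4 blocks with intensity above φ contribute runoff: 0.1, 0.2, 0.2, 0.3 in/h.
Σ(I−φ)·Δt = d  ⇒  (0.1+0.2+0.2+0.3 − 4φ)·2 = 0.96
φ = (0.8000 − 0.96/2) / 4 = 0.08 in/h.

φ ≈ 0.08 in/h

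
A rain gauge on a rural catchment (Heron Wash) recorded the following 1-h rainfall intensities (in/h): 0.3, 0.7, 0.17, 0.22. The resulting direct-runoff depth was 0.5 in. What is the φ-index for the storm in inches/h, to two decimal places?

φ ≈ 0.25 in/h

Only the 2 blocks with intensity above φ contribute runoff: 0.3, 0.7 in/h.
Σ(I−φ)·Δt = d  ⇒  (0.3+0.7 − 2φ)·1 = 0.5
φ = (1.000 − 0.5/1) / 2 = 0.25 in/h.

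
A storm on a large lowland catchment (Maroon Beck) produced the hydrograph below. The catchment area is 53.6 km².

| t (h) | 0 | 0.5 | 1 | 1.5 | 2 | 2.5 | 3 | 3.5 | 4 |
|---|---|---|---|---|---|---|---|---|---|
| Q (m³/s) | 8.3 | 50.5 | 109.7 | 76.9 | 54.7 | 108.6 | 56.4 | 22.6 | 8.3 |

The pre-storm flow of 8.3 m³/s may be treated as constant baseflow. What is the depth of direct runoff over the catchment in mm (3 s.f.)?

d ≈ 14.1 mm

Direct runoff: 0.0, 42.2, 101.4, 68.6, 46.4, 100.3, 48.1, 14.3, 0.0 m³/s; ΣQ_DR = 421.3 m³/s.
V = ΣQ_DR · Δt = 421.3 × 1800 s = 7.583 × 10^5 m³.
Over A = 53.6 km², depth = V / A = 14.1 mm.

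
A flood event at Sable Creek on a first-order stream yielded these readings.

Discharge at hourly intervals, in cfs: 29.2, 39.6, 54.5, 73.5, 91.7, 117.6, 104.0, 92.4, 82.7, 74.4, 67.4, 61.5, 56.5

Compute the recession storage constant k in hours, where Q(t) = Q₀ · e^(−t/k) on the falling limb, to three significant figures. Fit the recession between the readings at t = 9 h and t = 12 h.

On the falling limb, Q drops from 74.4 to 56.5 cfs between t = 9 h and t = 12 h (Δt = 3 h).
k = −Δt / ln(Q₂/Q₁) = −3 / ln(56.5/74.4) = 10.9 h.

k ≈ 10.9 h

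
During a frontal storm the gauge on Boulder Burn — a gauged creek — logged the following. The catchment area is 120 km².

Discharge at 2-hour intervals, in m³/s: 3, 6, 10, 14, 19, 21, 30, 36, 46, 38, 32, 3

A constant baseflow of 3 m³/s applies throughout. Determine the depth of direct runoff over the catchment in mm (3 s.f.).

d ≈ 13.3 mm

Direct runoff: 0.0, 3.0, 7.0, 11.0, 16.0, 18.0, 27.0, 33.0, 43.0, 35.0, 29.0, 0.0 m³/s; ΣQ_DR = 222.0 m³/s.
V = ΣQ_DR · Δt = 222.0 × 7200 s = 1.598 × 10^6 m³.
Over A = 120 km², depth = V / A = 13.3 mm.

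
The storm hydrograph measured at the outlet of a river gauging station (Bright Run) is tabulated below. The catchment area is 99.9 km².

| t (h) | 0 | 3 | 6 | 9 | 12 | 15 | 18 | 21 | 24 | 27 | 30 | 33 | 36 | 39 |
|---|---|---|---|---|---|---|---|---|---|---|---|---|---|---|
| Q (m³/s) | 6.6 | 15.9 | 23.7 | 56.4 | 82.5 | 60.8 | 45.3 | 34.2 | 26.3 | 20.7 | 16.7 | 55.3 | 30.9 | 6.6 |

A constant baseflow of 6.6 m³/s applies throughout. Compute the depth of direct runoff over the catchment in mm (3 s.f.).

d ≈ 42.1 mm

Direct runoff: 0.0, 9.3, 17.1, 49.8, 75.9, 54.2, 38.7, 27.6, 19.7, 14.1, 10.1, 48.7, 24.3, 0.0 m³/s; ΣQ_DR = 389.5 m³/s.
V = ΣQ_DR · Δt = 389.5 × 10800 s = 4.207 × 10^6 m³.
Over A = 99.9 km², depth = V / A = 42.1 mm.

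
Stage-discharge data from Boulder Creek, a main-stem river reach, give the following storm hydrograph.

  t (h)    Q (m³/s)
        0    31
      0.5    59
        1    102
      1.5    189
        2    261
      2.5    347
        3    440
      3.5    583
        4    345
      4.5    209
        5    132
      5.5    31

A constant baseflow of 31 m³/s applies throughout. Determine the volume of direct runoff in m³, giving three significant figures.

Direct-runoff ordinates (Q − Q_b): 0.0, 28.0, 71.0, 158.0, 230.0, 316.0, 409.0, 552.0, 314.0, 178.0, 101.0, 0.0 m³/s.
ΣQ_DR = 2357 m³/s.
With Δt = 0.5 h = 1800 s, V = ΣQ_DR · Δt = 2357 × 1800 = 4.24 × 10^6 m³.

V ≈ 4.24 × 10^6 m³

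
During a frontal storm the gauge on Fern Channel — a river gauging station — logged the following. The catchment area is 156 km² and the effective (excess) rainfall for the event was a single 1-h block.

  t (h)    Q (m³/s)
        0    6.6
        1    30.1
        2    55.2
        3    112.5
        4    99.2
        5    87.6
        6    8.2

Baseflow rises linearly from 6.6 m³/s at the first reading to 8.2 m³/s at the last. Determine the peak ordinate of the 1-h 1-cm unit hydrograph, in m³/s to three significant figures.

Direct runoff: 0.00, 23.23, 48.07, 105.10, 91.53, 79.67, 0.00 m³/s; ΣQ_DR = 347.6 m³/s, peak = 105.10 m³/s.
Runoff depth d = ΣQ_DR·Δt / A = 347.6 × 3600 / (156 km²) = 8.022 mm.
The 1-cm UH is the DRH scaled by (10 mm)/d, so U_p = 105.10 × 10/8.022 = 131 m³/s.

U_p ≈ 131 m³/s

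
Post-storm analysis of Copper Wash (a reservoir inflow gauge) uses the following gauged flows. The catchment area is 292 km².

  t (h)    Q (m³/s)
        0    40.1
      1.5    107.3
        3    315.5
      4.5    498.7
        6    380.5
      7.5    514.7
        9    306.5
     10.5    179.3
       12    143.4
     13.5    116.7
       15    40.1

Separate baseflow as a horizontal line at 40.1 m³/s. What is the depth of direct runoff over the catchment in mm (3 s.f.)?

d ≈ 40.7 mm

Direct runoff: 0.0, 67.2, 275.4, 458.6, 340.4, 474.6, 266.4, 139.2, 103.3, 76.6, 0.0 m³/s; ΣQ_DR = 2202 m³/s.
V = ΣQ_DR · Δt = 2202 × 5400 s = 1.189 × 10^7 m³.
Over A = 292 km², depth = V / A = 40.7 mm.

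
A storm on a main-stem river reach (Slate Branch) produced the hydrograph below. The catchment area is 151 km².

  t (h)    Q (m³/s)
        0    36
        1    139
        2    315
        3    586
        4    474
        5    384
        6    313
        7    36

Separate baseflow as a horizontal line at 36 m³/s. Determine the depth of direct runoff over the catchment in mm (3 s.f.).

Direct runoff: 0.0, 103.0, 279.0, 550.0, 438.0, 348.0, 277.0, 0.0 m³/s; ΣQ_DR = 1995 m³/s.
V = ΣQ_DR · Δt = 1995 × 3600 s = 7.182 × 10^6 m³.
Over A = 151 km², depth = V / A = 47.6 mm.

d ≈ 47.6 mm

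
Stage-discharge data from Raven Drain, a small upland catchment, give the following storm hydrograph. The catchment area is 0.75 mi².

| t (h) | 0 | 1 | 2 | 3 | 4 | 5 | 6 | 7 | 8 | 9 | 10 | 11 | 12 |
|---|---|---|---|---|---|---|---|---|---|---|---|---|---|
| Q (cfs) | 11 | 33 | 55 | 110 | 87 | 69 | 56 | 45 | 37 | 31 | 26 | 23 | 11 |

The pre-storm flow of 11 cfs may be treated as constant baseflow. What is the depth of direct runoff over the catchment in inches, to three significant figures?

d ≈ 0.932 in

Direct runoff: 0.0, 22.0, 44.0, 99.0, 76.0, 58.0, 45.0, 34.0, 26.0, 20.0, 15.0, 12.0, 0.0 cfs; ΣQ_DR = 451.0 cfs.
V = ΣQ_DR · Δt = 451.0 × 3600 s = 1.624 × 10^6 ft³.
Over A = 0.75 mi², depth = V / A = 0.932 in.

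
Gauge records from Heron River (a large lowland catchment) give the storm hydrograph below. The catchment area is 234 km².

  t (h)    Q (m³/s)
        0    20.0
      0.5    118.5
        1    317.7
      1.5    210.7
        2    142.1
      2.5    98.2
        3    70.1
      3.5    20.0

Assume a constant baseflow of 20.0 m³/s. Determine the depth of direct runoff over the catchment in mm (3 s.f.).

Direct runoff: 0.0, 98.5, 297.7, 190.7, 122.1, 78.2, 50.1, 0.0 m³/s; ΣQ_DR = 837.3 m³/s.
V = ΣQ_DR · Δt = 837.3 × 1800 s = 1.507 × 10^6 m³.
Over A = 234 km², depth = V / A = 6.44 mm.

d ≈ 6.44 mm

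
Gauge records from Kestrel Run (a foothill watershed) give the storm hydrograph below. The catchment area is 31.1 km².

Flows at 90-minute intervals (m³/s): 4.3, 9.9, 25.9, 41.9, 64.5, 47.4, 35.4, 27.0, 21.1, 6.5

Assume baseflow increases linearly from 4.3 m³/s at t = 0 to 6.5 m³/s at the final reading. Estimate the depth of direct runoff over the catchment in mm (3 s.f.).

Direct runoff: 0.00, 5.36, 21.11, 36.87, 59.22, 41.88, 29.63, 20.99, 14.84, 0.00 m³/s; ΣQ_DR = 229.9 m³/s.
V = ΣQ_DR · Δt = 229.9 × 5400 s = 1.241 × 10^6 m³.
Over A = 31.1 km², depth = V / A = 39.9 mm.

d ≈ 39.9 mm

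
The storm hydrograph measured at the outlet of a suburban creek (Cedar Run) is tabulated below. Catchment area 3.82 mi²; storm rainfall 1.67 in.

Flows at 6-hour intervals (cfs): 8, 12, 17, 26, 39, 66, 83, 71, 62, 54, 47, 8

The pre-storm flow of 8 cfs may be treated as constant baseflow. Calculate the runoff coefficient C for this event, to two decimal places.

C ≈ 0.58

ΣQ_DR = 397.0 cfs; V = ΣQ_DR·Δt = 8.575 × 10^6 ft³.
Runoff depth d = V / A = 0.9663 in.
C = d / P = 0.9663 / 1.67 = 0.58.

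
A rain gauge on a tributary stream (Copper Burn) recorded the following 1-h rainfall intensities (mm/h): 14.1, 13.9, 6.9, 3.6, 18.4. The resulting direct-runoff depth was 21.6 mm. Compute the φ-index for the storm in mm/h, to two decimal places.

Only the 3 blocks with intensity above φ contribute runoff: 14.1, 13.9, 18.4 mm/h.
Σ(I−φ)·Δt = d  ⇒  (14.1+13.9+18.4 − 3φ)·1 = 21.6
φ = (46.40 − 21.6/1) / 3 = 8.27 mm/h.

φ ≈ 8.27 mm/h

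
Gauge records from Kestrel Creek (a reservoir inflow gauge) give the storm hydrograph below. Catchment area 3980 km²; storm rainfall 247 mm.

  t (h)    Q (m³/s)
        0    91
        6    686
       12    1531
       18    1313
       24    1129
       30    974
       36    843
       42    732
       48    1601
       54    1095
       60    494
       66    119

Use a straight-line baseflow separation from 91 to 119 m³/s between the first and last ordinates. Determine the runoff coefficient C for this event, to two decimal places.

C ≈ 0.21

ΣQ_DR = 9348 m³/s; V = ΣQ_DR·Δt = 2.019 × 10^8 m³.
Runoff depth d = V / A = 50.73 mm.
C = d / P = 50.73 / 247 = 0.21.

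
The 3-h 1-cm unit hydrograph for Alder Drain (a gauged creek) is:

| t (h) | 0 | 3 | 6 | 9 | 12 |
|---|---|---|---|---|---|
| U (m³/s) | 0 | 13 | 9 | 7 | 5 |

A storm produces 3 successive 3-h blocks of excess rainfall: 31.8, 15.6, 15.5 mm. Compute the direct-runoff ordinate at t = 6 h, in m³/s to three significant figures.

By discrete convolution, Q_j = Σ (P_i / 10 mm) · U_{j−i}.
At t = 6 h (j=2): Q = (31.8/10)·9 + (15.6/10)·13 + (15.5/10)·0 = 48.9 m³/s.

Q ≈ 48.9 m³/s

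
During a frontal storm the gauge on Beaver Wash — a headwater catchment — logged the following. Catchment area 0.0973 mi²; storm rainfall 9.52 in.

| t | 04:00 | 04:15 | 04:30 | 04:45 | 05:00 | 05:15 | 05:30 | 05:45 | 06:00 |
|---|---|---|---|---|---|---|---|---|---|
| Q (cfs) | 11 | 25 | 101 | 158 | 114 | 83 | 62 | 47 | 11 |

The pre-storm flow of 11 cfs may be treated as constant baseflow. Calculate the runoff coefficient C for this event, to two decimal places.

ΣQ_DR = 513.0 cfs; V = ΣQ_DR·Δt = 4.617 × 10^5 ft³.
Runoff depth d = V / A = 2.042 in.
C = d / P = 2.042 / 9.52 = 0.21.

C ≈ 0.21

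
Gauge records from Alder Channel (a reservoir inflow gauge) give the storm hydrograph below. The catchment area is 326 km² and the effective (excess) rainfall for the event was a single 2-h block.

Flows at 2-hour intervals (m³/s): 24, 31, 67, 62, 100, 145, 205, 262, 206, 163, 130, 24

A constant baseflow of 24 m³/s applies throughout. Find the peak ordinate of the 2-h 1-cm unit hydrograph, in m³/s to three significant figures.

Direct runoff: 0.0, 7.0, 43.0, 38.0, 76.0, 121.0, 181.0, 238.0, 182.0, 139.0, 106.0, 0.0 m³/s; ΣQ_DR = 1131 m³/s, peak = 238.0 m³/s.
Runoff depth d = ΣQ_DR·Δt / A = 1131 × 7200 / (326 km²) = 24.98 mm.
The 1-cm UH is the DRH scaled by (10 mm)/d, so U_p = 238.0 × 10/24.98 = 95.3 m³/s.

U_p ≈ 95.3 m³/s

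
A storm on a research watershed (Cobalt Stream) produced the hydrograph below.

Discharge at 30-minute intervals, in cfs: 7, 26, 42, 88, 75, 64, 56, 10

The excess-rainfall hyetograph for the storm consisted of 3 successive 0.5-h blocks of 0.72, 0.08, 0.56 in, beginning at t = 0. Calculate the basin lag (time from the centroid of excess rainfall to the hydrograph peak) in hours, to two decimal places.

Centroid of excess rainfall: t_c = Σ P_i·t̄_i / ΣP_i = 0.6912 h (block centres at 0.25, 0.75, 1.25 h).
Hydrograph peak occurs at t = 1.5 h, so basin lag t_L = 1.5 − 0.6912 = 0.81 h.

t_L ≈ 0.81 h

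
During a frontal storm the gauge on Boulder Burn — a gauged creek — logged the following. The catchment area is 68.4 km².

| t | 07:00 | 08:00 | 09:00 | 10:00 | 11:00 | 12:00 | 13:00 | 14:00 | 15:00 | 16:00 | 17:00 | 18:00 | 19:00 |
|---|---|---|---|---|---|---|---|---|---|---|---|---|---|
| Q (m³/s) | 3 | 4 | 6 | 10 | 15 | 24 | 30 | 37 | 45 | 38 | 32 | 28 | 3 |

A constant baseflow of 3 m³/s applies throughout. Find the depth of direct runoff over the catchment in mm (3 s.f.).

Direct runoff: 0.0, 1.0, 3.0, 7.0, 12.0, 21.0, 27.0, 34.0, 42.0, 35.0, 29.0, 25.0, 0.0 m³/s; ΣQ_DR = 236.0 m³/s.
V = ΣQ_DR · Δt = 236.0 × 3600 s = 8.496 × 10^5 m³.
Over A = 68.4 km², depth = V / A = 12.4 mm.

d ≈ 12.4 mm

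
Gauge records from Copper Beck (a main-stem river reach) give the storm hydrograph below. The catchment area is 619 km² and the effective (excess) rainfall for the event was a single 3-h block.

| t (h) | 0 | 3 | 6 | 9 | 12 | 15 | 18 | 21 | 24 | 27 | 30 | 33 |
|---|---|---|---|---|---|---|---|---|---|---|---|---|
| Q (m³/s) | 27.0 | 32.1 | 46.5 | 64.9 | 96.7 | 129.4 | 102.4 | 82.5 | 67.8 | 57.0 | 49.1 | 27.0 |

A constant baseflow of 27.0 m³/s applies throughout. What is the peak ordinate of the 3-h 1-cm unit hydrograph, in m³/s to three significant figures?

U_p ≈ 128 m³/s

Direct runoff: 0.0, 5.1, 19.5, 37.9, 69.7, 102.4, 75.4, 55.5, 40.8, 30.0, 22.1, 0.0 m³/s; ΣQ_DR = 458.4 m³/s, peak = 102.4 m³/s.
Runoff depth d = ΣQ_DR·Δt / A = 458.4 × 10800 / (619 km²) = 7.998 mm.
The 1-cm UH is the DRH scaled by (10 mm)/d, so U_p = 102.4 × 10/7.998 = 128 m³/s.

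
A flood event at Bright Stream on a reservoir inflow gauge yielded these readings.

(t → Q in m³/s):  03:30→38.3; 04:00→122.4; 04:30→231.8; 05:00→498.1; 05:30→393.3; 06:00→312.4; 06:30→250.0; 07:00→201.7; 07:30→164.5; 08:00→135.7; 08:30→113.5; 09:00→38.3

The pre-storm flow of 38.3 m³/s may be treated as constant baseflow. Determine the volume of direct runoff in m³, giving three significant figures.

Direct-runoff ordinates (Q − Q_b): 0.0, 84.1, 193.5, 459.8, 355.0, 274.1, 211.7, 163.4, 126.2, 97.4, 75.2, 0.0 m³/s.
ΣQ_DR = 2040 m³/s.
With Δt = 0.5 h = 1800 s, V = ΣQ_DR · Δt = 2040 × 1800 = 3.67 × 10^6 m³.

V ≈ 3.67 × 10^6 m³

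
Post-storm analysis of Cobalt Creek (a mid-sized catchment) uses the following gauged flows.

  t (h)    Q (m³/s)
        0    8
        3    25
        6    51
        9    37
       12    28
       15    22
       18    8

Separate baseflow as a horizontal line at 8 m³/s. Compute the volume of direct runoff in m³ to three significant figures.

V ≈ 1.33 × 10^6 m³

Direct-runoff ordinates (Q − Q_b): 0.0, 17.0, 43.0, 29.0, 20.0, 14.0, 0.0 m³/s.
ΣQ_DR = 123.0 m³/s.
With Δt = 3 h = 10800 s, V = ΣQ_DR · Δt = 123.0 × 10800 = 1.33 × 10^6 m³.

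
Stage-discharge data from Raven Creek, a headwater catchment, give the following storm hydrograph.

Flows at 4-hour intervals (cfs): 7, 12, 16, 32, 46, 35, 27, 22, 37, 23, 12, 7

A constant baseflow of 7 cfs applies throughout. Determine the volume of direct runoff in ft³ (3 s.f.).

V ≈ 2.76 × 10^6 ft³

Direct-runoff ordinates (Q − Q_b): 0.0, 5.0, 9.0, 25.0, 39.0, 28.0, 20.0, 15.0, 30.0, 16.0, 5.0, 0.0 cfs.
ΣQ_DR = 192.0 cfs.
With Δt = 4 h = 14400 s, V = ΣQ_DR · Δt = 192.0 × 14400 = 2.76 × 10^6 ft³.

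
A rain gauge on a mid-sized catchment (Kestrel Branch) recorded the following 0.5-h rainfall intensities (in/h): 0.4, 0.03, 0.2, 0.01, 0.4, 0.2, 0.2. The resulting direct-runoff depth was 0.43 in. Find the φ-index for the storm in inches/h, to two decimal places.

Only the 5 blocks with intensity above φ contribute runoff: 0.4, 0.2, 0.4, 0.2, 0.2 in/h.
Σ(I−φ)·Δt = d  ⇒  (0.4+0.2+0.4+0.2+0.2 − 5φ)·0.5 = 0.43
φ = (1.400 − 0.43/0.5) / 5 = 0.11 in/h.

φ ≈ 0.11 in/h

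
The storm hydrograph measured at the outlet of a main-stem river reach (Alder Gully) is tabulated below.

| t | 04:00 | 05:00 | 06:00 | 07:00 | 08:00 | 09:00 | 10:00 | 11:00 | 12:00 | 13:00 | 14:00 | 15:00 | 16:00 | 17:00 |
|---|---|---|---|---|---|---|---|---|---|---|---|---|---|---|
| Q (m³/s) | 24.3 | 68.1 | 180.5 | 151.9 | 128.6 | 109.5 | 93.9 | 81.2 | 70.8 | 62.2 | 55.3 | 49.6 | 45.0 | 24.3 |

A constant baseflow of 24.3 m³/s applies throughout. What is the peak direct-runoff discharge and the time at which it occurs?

Q_p = 156.2 m³/s at t = 06:00

Subtracting baseflow gives direct-runoff ordinates: 0.0, 43.8, 156.2, 127.6, 104.3, 85.2, 69.6, 56.9, 46.5, 37.9, 31.0, 25.3, 20.7, 0.0 m³/s.
The maximum is 156.2 m³/s, occurring at the reading for t = 06:00.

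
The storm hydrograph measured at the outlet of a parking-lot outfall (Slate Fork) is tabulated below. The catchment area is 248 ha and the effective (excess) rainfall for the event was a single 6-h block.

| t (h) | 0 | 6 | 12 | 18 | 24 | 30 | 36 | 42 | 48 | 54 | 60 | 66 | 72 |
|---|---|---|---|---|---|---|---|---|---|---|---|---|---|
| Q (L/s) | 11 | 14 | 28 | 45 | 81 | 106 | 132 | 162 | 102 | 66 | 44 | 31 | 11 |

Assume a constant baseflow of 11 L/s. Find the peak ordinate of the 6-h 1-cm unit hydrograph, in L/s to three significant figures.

Direct runoff: 0.0, 3.0, 17.0, 34.0, 70.0, 95.0, 121.0, 151.0, 91.0, 55.0, 33.0, 20.0, 0.0 L/s; ΣQ_DR = 690.0 L/s, peak = 151.0 L/s.
Runoff depth d = ΣQ_DR·Δt / A = 690.0 × 21600 / (248 ha) = 6.010 mm.
The 1-cm UH is the DRH scaled by (10 mm)/d, so U_p = 151.0 × 10/6.010 = 251 L/s.

U_p ≈ 251 L/s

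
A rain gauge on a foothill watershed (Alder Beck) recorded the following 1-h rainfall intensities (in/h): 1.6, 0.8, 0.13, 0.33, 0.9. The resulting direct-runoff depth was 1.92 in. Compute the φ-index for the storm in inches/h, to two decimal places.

Only the 3 blocks with intensity above φ contribute runoff: 1.6, 0.8, 0.9 in/h.
Σ(I−φ)·Δt = d  ⇒  (1.6+0.8+0.9 − 3φ)·1 = 1.92
φ = (3.300 − 1.92/1) / 3 = 0.46 in/h.

φ ≈ 0.46 in/h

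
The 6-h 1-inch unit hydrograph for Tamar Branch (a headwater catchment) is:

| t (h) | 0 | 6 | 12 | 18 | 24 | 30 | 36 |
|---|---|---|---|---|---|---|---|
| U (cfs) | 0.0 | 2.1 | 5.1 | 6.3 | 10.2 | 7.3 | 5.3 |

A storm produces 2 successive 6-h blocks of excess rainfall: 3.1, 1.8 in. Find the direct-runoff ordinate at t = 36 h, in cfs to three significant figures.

By discrete convolution, Q_j = Σ (P_i / 1 in) · U_{j−i}.
At t = 36 h (j=6): Q = (3.1/1)·5.3 + (1.8/1)·7.3 = 29.6 cfs.

Q ≈ 29.6 cfs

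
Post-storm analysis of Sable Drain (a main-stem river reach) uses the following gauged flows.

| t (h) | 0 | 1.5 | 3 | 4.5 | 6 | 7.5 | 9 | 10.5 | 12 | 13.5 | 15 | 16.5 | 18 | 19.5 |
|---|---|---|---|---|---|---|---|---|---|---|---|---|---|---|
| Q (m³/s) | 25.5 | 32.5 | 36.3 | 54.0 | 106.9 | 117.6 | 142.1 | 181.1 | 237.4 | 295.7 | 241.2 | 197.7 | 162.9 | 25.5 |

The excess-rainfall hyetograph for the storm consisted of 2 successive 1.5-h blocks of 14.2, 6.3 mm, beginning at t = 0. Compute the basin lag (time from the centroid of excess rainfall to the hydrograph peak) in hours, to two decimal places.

t_L ≈ 12.29 h

Centroid of excess rainfall: t_c = Σ P_i·t̄_i / ΣP_i = 1.2110 h (block centres at 0.75, 2.25 h).
Hydrograph peak occurs at t = 13.5 h, so basin lag t_L = 13.5 − 1.2110 = 12.29 h.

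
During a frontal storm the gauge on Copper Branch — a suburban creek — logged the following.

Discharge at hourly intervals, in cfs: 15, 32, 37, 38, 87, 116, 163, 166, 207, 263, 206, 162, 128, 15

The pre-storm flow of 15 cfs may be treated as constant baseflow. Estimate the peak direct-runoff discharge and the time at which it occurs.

Subtracting baseflow gives direct-runoff ordinates: 0.0, 17.0, 22.0, 23.0, 72.0, 101.0, 148.0, 151.0, 192.0, 248.0, 191.0, 147.0, 113.0, 0.0 cfs.
The maximum is 248.0 cfs, occurring at the reading for t = 9 h.

Q_p = 248.0 cfs at t = 9 h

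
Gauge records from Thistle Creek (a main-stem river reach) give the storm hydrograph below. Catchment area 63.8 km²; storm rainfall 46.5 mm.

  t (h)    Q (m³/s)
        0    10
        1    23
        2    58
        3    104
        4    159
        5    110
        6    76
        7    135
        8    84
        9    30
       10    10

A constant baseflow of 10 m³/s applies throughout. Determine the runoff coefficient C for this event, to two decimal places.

C ≈ 0.84

ΣQ_DR = 689.0 m³/s; V = ΣQ_DR·Δt = 2.480 × 10^6 m³.
Runoff depth d = V / A = 38.88 mm.
C = d / P = 38.88 / 46.5 = 0.84.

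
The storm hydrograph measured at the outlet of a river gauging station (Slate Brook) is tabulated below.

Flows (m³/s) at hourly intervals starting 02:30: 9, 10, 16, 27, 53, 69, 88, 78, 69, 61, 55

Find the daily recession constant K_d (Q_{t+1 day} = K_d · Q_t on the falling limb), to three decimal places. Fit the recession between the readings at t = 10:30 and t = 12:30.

K_d ≈ 0.066

Between t = 10:30 and t = 12:30 the flow falls from 69 to 55 m³/s over 2×1 h = 2 h.
Per-interval ratio K = (55/69)^(1/2) = 0.8928; K_d = K^(24/1) = 0.066.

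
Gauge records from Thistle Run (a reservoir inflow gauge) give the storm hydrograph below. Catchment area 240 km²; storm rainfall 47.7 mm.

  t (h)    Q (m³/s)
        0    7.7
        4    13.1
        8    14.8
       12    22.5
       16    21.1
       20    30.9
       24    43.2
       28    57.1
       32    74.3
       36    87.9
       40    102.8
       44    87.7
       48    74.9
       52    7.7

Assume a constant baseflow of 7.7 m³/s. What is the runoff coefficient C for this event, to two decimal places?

C ≈ 0.68

ΣQ_DR = 537.9 m³/s; V = ΣQ_DR·Δt = 7.746 × 10^6 m³.
Runoff depth d = V / A = 32.27 mm.
C = d / P = 32.27 / 47.7 = 0.68.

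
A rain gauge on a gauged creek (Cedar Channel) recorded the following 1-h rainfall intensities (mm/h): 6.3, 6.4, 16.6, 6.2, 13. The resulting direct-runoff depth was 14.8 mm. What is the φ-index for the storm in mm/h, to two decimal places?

φ ≈ 7.40 mm/h

Only the 2 blocks with intensity above φ contribute runoff: 16.6, 13 mm/h.
Σ(I−φ)·Δt = d  ⇒  (16.6+13 − 2φ)·1 = 14.8
φ = (29.60 − 14.8/1) / 2 = 7.40 mm/h.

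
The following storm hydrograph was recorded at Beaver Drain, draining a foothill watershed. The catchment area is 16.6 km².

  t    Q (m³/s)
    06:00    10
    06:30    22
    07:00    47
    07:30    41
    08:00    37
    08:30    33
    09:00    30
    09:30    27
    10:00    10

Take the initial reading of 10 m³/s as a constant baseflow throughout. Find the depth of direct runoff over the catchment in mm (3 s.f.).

Direct runoff: 0.0, 12.0, 37.0, 31.0, 27.0, 23.0, 20.0, 17.0, 0.0 m³/s; ΣQ_DR = 167.0 m³/s.
V = ΣQ_DR · Δt = 167.0 × 1800 s = 3.006 × 10^5 m³.
Over A = 16.6 km², depth = V / A = 18.1 mm.

d ≈ 18.1 mm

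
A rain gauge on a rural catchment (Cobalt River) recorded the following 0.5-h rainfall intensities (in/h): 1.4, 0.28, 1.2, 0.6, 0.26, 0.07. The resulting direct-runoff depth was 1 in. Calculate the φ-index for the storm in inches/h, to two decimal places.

Only the 3 blocks with intensity above φ contribute runoff: 1.4, 1.2, 0.6 in/h.
Σ(I−φ)·Δt = d  ⇒  (1.4+1.2+0.6 − 3φ)·0.5 = 1
φ = (3.200 − 1/0.5) / 3 = 0.40 in/h.

φ ≈ 0.40 in/h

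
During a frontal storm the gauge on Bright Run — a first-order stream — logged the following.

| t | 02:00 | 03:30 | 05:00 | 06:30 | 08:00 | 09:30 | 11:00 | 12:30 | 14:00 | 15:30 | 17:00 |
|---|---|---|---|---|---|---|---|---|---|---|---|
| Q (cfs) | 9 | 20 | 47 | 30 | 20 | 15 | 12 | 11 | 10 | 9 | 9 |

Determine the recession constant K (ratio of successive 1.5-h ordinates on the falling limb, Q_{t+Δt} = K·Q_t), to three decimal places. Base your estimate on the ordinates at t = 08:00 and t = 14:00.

Using the recession-limb readings at t = 08:00 and t = 14:00: Q falls from 20 to 10 cfs over 4 intervals.
K = (Q₂/Q₁)^(1/4) = (10/20)^(1/4) = 0.841.

K ≈ 0.841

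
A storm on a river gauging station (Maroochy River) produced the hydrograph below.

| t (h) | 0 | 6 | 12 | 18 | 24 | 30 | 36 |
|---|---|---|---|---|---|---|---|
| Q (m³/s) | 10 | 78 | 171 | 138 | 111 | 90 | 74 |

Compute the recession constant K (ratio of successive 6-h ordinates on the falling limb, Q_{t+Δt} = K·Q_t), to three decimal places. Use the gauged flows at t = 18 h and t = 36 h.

Using the recession-limb readings at t = 18 h and t = 36 h: Q falls from 138 to 74 m³/s over 3 intervals.
K = (Q₂/Q₁)^(1/3) = (74/138)^(1/3) = 0.812.

K ≈ 0.812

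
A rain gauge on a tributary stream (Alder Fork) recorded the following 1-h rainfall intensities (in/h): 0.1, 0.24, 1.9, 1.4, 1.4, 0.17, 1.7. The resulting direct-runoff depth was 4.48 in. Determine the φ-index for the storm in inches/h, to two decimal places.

Only the 4 blocks with intensity above φ contribute runoff: 1.9, 1.4, 1.4, 1.7 in/h.
Σ(I−φ)·Δt = d  ⇒  (1.9+1.4+1.4+1.7 − 4φ)·1 = 4.48
φ = (6.400 − 4.48/1) / 4 = 0.48 in/h.

φ ≈ 0.48 in/h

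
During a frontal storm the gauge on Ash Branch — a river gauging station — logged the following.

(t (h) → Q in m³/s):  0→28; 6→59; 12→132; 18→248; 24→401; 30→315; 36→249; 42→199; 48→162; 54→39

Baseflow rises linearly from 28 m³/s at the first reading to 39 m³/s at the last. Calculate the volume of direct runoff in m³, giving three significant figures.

Direct-runoff ordinates (Q − Q_b): 0.00, 29.78, 101.56, 216.33, 368.11, 280.89, 213.67, 162.44, 124.22, 0.00 m³/s.
ΣQ_DR = 1497 m³/s.
With Δt = 6 h = 21600 s, V = ΣQ_DR · Δt = 1497 × 21600 = 3.23 × 10^7 m³.

V ≈ 3.23 × 10^7 m³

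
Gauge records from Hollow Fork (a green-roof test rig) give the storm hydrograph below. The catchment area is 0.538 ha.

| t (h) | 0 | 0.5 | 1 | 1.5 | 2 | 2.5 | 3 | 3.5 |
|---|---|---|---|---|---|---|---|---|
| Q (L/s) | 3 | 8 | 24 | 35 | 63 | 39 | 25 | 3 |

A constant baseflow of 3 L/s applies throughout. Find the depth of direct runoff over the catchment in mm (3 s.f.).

d ≈ 58.9 mm

Direct runoff: 0.0, 5.0, 21.0, 32.0, 60.0, 36.0, 22.0, 0.0 L/s; ΣQ_DR = 176.0 L/s.
V = ΣQ_DR · Δt = 176.0 × 1800 s = 3.168 × 10^5 L.
Over A = 0.538 ha, depth = V / A = 58.9 mm.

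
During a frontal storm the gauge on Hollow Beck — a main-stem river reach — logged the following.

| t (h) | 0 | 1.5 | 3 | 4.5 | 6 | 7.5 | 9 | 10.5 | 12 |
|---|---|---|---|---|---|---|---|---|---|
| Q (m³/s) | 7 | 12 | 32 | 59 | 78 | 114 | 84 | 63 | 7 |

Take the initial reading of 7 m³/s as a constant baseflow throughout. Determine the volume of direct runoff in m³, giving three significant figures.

V ≈ 2.12 × 10^6 m³

Direct-runoff ordinates (Q − Q_b): 0.0, 5.0, 25.0, 52.0, 71.0, 107.0, 77.0, 56.0, 0.0 m³/s.
ΣQ_DR = 393.0 m³/s.
With Δt = 1.5 h = 5400 s, V = ΣQ_DR · Δt = 393.0 × 5400 = 2.12 × 10^6 m³.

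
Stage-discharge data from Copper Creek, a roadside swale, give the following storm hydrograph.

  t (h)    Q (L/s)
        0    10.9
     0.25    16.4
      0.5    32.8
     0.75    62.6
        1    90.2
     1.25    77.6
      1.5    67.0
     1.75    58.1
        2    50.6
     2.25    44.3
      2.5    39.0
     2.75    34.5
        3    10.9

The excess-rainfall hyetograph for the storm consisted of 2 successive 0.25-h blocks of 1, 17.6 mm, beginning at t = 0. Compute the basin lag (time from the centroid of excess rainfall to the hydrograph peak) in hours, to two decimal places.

t_L ≈ 0.64 h

Centroid of excess rainfall: t_c = Σ P_i·t̄_i / ΣP_i = 0.3616 h (block centres at 0.125, 0.375 h).
Hydrograph peak occurs at t = 1 h, so basin lag t_L = 1 − 0.3616 = 0.64 h.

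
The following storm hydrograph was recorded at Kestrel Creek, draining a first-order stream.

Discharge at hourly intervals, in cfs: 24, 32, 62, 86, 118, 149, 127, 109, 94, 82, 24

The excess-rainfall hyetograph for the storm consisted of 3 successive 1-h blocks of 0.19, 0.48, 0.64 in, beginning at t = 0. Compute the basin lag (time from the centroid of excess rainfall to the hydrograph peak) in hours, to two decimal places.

t_L ≈ 3.16 h

Centroid of excess rainfall: t_c = Σ P_i·t̄_i / ΣP_i = 1.8435 h (block centres at 0.5, 1.5, 2.5 h).
Hydrograph peak occurs at t = 5 h, so basin lag t_L = 5 − 1.8435 = 3.16 h.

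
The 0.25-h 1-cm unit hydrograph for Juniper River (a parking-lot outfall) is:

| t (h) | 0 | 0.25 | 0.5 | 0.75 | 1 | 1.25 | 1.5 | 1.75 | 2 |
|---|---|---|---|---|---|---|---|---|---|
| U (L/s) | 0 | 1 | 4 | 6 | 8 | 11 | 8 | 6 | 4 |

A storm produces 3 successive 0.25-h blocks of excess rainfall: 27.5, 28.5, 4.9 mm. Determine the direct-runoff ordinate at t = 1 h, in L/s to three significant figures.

Q ≈ 41.1 L/s

By discrete convolution, Q_j = Σ (P_i / 10 mm) · U_{j−i}.
At t = 1 h (j=4): Q = (27.5/10)·8 + (28.5/10)·6 + (4.9/10)·4 = 41.1 L/s.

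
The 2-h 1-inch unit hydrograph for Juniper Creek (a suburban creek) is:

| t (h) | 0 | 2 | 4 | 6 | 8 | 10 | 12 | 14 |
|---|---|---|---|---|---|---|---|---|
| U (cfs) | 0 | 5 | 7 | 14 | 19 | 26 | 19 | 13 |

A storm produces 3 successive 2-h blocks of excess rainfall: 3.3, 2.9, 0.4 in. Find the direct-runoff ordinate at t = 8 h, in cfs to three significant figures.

Q ≈ 106 cfs

By discrete convolution, Q_j = Σ (P_i / 1 in) · U_{j−i}.
At t = 8 h (j=4): Q = (3.3/1)·19 + (2.9/1)·14 + (0.4/1)·7 = 106 cfs.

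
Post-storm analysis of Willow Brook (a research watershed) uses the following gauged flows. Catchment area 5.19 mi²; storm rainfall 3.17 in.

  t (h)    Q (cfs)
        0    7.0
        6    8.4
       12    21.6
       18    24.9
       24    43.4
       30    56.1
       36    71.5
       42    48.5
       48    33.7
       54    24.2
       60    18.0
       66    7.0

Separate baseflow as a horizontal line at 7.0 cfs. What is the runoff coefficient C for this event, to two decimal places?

ΣQ_DR = 280.3 cfs; V = ΣQ_DR·Δt = 6.054 × 10^6 ft³.
Runoff depth d = V / A = 0.5021 in.
C = d / P = 0.5021 / 3.17 = 0.16.

C ≈ 0.16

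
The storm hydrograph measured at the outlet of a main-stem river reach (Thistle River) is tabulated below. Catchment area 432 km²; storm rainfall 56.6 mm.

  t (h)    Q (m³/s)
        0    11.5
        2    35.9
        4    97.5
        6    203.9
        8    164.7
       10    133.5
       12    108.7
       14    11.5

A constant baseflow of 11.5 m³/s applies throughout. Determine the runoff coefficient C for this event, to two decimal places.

ΣQ_DR = 675.2 m³/s; V = ΣQ_DR·Δt = 4.861 × 10^6 m³.
Runoff depth d = V / A = 11.25 mm.
C = d / P = 11.25 / 56.6 = 0.20.

C ≈ 0.20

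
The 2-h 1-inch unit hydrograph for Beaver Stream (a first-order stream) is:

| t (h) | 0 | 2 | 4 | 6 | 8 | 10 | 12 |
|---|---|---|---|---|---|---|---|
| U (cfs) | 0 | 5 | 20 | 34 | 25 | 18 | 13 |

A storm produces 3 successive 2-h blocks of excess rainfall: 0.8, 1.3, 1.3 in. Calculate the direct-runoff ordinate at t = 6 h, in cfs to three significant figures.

Q ≈ 59.7 cfs

By discrete convolution, Q_j = Σ (P_i / 1 in) · U_{j−i}.
At t = 6 h (j=3): Q = (0.8/1)·34 + (1.3/1)·20 + (1.3/1)·5 = 59.7 cfs.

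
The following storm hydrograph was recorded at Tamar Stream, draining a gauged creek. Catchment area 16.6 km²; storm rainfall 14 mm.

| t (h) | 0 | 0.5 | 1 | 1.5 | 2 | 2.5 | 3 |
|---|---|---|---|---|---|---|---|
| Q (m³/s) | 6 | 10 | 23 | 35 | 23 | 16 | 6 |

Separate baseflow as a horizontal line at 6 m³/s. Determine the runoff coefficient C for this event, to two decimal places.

C ≈ 0.60

ΣQ_DR = 77.00 m³/s; V = ΣQ_DR·Δt = 1.386 × 10^5 m³.
Runoff depth d = V / A = 8.349 mm.
C = d / P = 8.349 / 14 = 0.60.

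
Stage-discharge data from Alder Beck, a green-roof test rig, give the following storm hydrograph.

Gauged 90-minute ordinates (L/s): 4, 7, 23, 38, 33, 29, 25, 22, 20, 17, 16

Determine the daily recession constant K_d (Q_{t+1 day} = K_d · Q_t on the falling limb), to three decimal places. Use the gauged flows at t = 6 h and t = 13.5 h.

K_d ≈ 0.120

Between t = 6 h and t = 13.5 h the flow falls from 33 to 17 L/s over 5×1.5 h = 7.5 h.
Per-interval ratio K = (17/33)^(1/5) = 0.8758; K_d = K^(24/1.5) = 0.120.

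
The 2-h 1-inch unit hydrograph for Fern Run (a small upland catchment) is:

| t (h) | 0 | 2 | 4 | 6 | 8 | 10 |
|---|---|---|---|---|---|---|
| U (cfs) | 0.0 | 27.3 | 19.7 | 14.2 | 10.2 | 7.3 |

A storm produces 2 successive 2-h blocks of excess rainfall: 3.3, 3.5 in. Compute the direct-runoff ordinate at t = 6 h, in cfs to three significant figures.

Q ≈ 116 cfs

By discrete convolution, Q_j = Σ (P_i / 1 in) · U_{j−i}.
At t = 6 h (j=3): Q = (3.3/1)·14.2 + (3.5/1)·19.7 = 116 cfs.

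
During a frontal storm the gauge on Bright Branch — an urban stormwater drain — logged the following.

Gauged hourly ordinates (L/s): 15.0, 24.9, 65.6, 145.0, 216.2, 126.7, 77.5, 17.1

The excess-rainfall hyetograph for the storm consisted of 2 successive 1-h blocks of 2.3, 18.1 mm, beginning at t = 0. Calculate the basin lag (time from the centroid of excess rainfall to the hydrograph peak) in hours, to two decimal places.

t_L ≈ 2.61 h

Centroid of excess rainfall: t_c = Σ P_i·t̄_i / ΣP_i = 1.3873 h (block centres at 0.5, 1.5 h).
Hydrograph peak occurs at t = 4 h, so basin lag t_L = 4 − 1.3873 = 2.61 h.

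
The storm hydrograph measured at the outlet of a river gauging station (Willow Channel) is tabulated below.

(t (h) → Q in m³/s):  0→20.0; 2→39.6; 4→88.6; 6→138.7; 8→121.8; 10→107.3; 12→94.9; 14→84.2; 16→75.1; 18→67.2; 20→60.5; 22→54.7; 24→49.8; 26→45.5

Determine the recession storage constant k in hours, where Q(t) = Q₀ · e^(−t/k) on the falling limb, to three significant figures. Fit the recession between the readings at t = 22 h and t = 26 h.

On the falling limb, Q drops from 54.7 to 45.5 m³/s between t = 22 h and t = 26 h (Δt = 4 h).
k = −Δt / ln(Q₂/Q₁) = −4 / ln(45.5/54.7) = 21.7 h.

k ≈ 21.7 h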